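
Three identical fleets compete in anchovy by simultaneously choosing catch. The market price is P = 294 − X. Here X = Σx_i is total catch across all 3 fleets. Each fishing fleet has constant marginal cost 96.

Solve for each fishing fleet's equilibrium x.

49.5

A representative fishing fleet's profit is π_i = x_i(294 − X) − 96x_i, with X = x_i + Σ_{j≠i} x_j.
First-order condition: 198 − 2x_i − Σ_{j≠i} x_j = 0.
Imposing symmetry (x_j = x for all j) turns Σ_{j≠i} x_j into 2x, so 198 = 4x and x = 49.5.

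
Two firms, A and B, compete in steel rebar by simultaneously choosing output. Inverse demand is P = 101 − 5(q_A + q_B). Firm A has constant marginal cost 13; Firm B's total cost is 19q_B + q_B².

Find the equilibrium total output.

Firm A's profit: π = q_A(101 − 5(q_A + q_B)) − 13q_A.
∂π/∂q_A = 88 − 10q_A − 5q_B = 0, so q_A = 8.8 − 0.5q_B.
For B: ∂π/∂q_B = 82 − 12q_B − 5q_A = 0 ⇒ q_B = 41/6 − (5/12)q_A.
Substituting the second reaction function into the first: q_A = 8.8 − 0.5(41/6 − (5/12)q_A), which gives (19/24)q_A = 323/60 ⇒ q_A = 6.8.
Then q_B = 41/6 − (5/12)·6.8 = 4.
Total output: 6.8 + 4 = 10.8.

10.8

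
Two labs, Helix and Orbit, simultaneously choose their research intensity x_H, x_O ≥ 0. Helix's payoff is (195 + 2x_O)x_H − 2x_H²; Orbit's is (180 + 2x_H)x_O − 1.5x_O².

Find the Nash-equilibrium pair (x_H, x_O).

118.125, 138.75

Expanding Helix's payoff: 195x_H + 2x_Ox_H − 2x_H².
∂π/∂x_H = 195 + 2x_O − 4x_H = 0, so x_H = 48.75 + 0.5x_O.
Likewise for Orbit: x_O = 60 + (2/3)x_H.
Plugging x_O into Helix's best response: x_H = 48.75 + 0.5(60 + (2/3)x_H) ⇒ (2/3)x_H = 78.75, so x_H = 118.125.
Then x_O = 60 + (2/3)·118.125 = 138.75.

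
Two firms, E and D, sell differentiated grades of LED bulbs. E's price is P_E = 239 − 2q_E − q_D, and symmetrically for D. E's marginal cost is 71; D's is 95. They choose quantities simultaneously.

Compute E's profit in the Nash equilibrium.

2478.08

Firm E's profit: π = q_E(239 − 2q_E − q_D) − 71q_E.
∂π/∂q_E = 168 − 4q_E − q_D = 0 ⇒ q_E = 42 − 0.25q_D.
Similarly q_D = 36 − 0.25q_E.
Substituting the second reaction function into the first: q_E = 42 − 0.25(36 − 0.25q_E), which gives 0.9375q_E = 33 ⇒ q_E = 35.2.
Then q_D = 36 − 0.25·35.2 = 27.2.
P_E = 239 − 2·35.2 − 27.2 = 141.4.
Profit = (141.4 − 71)·35.2 = 2478.08.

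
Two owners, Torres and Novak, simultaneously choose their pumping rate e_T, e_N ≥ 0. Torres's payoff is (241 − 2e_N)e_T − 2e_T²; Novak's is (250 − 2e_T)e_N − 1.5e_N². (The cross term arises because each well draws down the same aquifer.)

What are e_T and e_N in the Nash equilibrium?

Expanding Torres's payoff: 241e_T − 2e_Ne_T − 2e_T².
∂π/∂e_T = 241 − 2e_N − 4e_T = 0, so e_T = 60.25 − 0.5e_N.
Likewise for Novak: e_N = 250/3 − (2/3)e_T.
Plugging e_N into Torres's best response: e_T = 60.25 − 0.5(250/3 − (2/3)e_T) ⇒ (2/3)e_T = 223/12, so e_T = 27.875.
Then e_N = 250/3 − (2/3)·27.875 = 64.75.

27.875, 64.75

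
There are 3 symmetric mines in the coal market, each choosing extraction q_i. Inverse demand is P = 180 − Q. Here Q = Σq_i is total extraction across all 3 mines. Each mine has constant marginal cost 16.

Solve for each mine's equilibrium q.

A representative mine's profit is π_i = q_i(180 − Q) − 16q_i, with Q = q_i + Σ_{j≠i} q_j.
First-order condition: 164 − 2q_i − Σ_{j≠i} q_j = 0.
With identical mines, set every q_j = q: then 164 − 2q − 2q = 0, i.e. q = 164/4 = 41.

41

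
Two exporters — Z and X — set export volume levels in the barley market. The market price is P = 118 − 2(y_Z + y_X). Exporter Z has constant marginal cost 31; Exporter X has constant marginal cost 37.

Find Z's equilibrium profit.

480.5

Exporter Z's profit: π = y_Z(118 − 2(y_Z + y_X)) − 31y_Z.
∂π/∂y_Z = 87 − 4y_Z − 2y_X = 0, so y_Z = 21.75 − 0.5y_X.
By the same steps for X: y_X = 20.25 − 0.5y_Z.
Solving the two reaction functions simultaneously: (1 − (−0.5)(−0.5))y_Z = 21.75 − 0.5·20.25, so 0.75y_Z = 11.625 and y_Z = 15.5.
Then y_X = 20.25 − 0.5·15.5 = 12.5.
Price P = 118 − 2·28 = 62.
Z's profit: (62 − 31)·15.5 = 480.5.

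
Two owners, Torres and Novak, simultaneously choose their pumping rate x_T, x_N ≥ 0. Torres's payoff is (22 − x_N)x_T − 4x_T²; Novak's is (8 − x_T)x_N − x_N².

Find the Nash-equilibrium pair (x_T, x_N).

2.4, 2.8

Expanding Torres's payoff: 22x_T − x_Nx_T − 4x_T².
∂π/∂x_T = 22 − x_N − 8x_T = 0, so x_T = 2.75 − 0.125x_N.
Likewise for Novak: x_N = 4 − 0.5x_T.
Plugging x_N into Torres's best response: x_T = 2.75 − 0.125(4 − 0.5x_T) ⇒ 0.9375x_T = 2.25, so x_T = 2.4.
Then x_N = 4 − 0.5·2.4 = 2.8.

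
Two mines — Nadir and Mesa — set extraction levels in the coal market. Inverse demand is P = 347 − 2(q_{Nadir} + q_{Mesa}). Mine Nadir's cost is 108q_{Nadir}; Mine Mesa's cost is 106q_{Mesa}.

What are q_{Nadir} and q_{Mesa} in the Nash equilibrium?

39.5, 40.5

Mine Nadir's profit: π = q_{Nadir}(347 − 2(q_{Nadir} + q_{Mesa})) − 108q_{Nadir}.
∂π/∂q_{Nadir} = 239 − 4q_{Nadir} − 2q_{Mesa} = 0, so q_{Nadir} = 59.75 − 0.5q_{Mesa}.
By the same steps for Mesa: q_{Mesa} = 60.25 − 0.5q_{Nadir}.
Plugging q_{Mesa} into Nadir's best response: q_{Nadir} = 59.75 − 0.5(60.25 − 0.5q_{Nadir}) ⇒ 0.75q_{Nadir} = 29.625, so q_{Nadir} = 39.5.
Then q_{Mesa} = 60.25 − 0.5·39.5 = 40.5.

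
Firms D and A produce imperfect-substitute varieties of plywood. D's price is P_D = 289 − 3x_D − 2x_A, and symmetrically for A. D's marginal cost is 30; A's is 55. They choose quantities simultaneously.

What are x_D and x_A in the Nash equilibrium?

33.9375, 27.6875

Firm D's profit: π = x_D(289 − 3x_D − 2x_A) − 30x_D.
∂π/∂x_D = 259 − 6x_D − 2x_A = 0 ⇒ x_D = 259/6 − (1/3)x_A.
Similarly x_A = 39 − (1/3)x_D.
Solving the two reaction functions simultaneously: (1 − (−1/3)(−1/3))x_D = 259/6 − (1/3)·39, so (8/9)x_D = 181/6 and x_D = 33.9375.
Then x_A = 39 − (1/3)·33.9375 = 27.6875.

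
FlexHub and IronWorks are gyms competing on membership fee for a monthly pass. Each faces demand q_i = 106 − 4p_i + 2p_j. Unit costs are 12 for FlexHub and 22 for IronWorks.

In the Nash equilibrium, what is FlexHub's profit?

900

FlexHub's profit: π = (p_{FlexHub} − 12)(106 − 4p_{FlexHub} + 2p_{IronWorks}).
∂π/∂p_{FlexHub} = 154 − 8p_{FlexHub} + 2p_{IronWorks} = 0 ⇒ p_{FlexHub} = 19.25 + 0.25p_{IronWorks}.
Similarly p_{IronWorks} = 24.25 + 0.25p_{FlexHub}.
Substituting the second reaction function into the first: p_{FlexHub} = 19.25 + 0.25(24.25 + 0.25p_{FlexHub}), which gives 0.9375p_{FlexHub} = 25.3125 ⇒ p_{FlexHub} = 27.
Then p_{IronWorks} = 24.25 + 0.25·27 = 31.
q_{FlexHub} = 106 − 4·27 + 2·31 = 60.
Profit = (27 − 12)·60 = 900.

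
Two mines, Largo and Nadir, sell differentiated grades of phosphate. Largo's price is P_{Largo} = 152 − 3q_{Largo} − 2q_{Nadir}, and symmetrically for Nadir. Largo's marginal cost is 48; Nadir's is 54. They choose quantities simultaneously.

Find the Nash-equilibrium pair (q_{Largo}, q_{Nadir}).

Mine Largo's profit: π = q_{Largo}(152 − 3q_{Largo} − 2q_{Nadir}) − 48q_{Largo}.
∂π/∂q_{Largo} = 104 − 6q_{Largo} − 2q_{Nadir} = 0 ⇒ q_{Largo} = 52/3 − (1/3)q_{Nadir}.
Similarly q_{Nadir} = 49/3 − (1/3)q_{Largo}.
Substituting the second reaction function into the first: q_{Largo} = 52/3 − (1/3)(49/3 − (1/3)q_{Largo}), which gives (8/9)q_{Largo} = 107/9 ⇒ q_{Largo} = 13.375.
Then q_{Nadir} = 49/3 − (1/3)·13.375 = 11.875.

13.375, 11.875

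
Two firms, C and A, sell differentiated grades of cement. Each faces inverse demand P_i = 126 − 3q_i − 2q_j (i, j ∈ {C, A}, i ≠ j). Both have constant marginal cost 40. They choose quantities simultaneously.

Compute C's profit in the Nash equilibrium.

Firm C's profit: π = q_C(126 − 3q_C − 2q_A) − 40q_C.
∂π/∂q_C = 86 − 6q_C − 2q_A = 0 ⇒ q_C = 43/3 − (1/3)q_A.
Setting q_C = q_A in the reaction function: q_C = 43/3 − (1/3)q_C, so q_C = (43/3) / (4/3) = 10.75.
P_C = 126 − 3·10.75 − 2·10.75 = 72.25.
Profit = (72.25 − 40)·10.75 = 346.6875.

346.6875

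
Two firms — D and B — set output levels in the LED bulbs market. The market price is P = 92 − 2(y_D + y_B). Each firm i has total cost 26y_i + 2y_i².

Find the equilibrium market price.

65.6

Firm D's profit: π = y_D(92 − 2(y_D + y_B)) − 26y_D − 2y_D².
∂π/∂y_D = 66 − 8y_D − 2y_B = 0, so y_D = 8.25 − 0.25y_B.
Setting y_D = y_B in the reaction function: y_D = 8.25 − 0.25y_D, so y_D = 8.25 / 1.25 = 6.6.
Equilibrium price: P = 92 − 2·13.2 = 65.6.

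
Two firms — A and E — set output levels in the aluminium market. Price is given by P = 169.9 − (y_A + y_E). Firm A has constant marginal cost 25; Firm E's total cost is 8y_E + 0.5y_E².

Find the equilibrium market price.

79.56

Firm A's profit: π = y_A(169.9 − (y_A + y_E)) − 25y_A.
∂π/∂y_A = 144.9 − 2y_A − y_E = 0, so y_A = 72.45 − 0.5y_E.
For E: ∂π/∂y_E = 161.9 − 3y_E − y_A = 0 ⇒ y_E = 1619/30 − (1/3)y_A.
Solving the two reaction functions simultaneously: (1 − (−0.5)(−1/3))y_A = 72.45 − 0.5·(1619/30), so (5/6)y_A = 682/15 and y_A = 54.56.
Then y_E = 1619/30 − (1/3)·54.56 = 35.78.
Equilibrium price: P = 169.9 − 90.34 = 79.56.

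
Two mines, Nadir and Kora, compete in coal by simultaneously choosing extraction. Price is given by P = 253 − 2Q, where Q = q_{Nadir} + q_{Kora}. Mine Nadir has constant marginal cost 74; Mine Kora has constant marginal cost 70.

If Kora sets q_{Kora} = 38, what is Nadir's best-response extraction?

25.75

Mine Nadir's profit: π = q_{Nadir}(253 − 2(q_{Nadir} + q_{Kora})) − 74q_{Nadir}.
∂π/∂q_{Nadir} = 179 − 4q_{Nadir} − 2q_{Kora} = 0, so q_{Nadir} = 44.75 − 0.5q_{Kora}.
At q_{Kora} = 38: q_{Nadir} = 44.75 − 0.5·38 = 25.75.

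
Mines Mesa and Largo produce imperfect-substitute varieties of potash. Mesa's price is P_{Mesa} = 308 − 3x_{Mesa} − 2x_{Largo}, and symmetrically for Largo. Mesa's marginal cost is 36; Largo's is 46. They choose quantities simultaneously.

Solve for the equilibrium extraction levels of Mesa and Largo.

Mine Mesa's profit: π = x_{Mesa}(308 − 3x_{Mesa} − 2x_{Largo}) − 36x_{Mesa}.
∂π/∂x_{Mesa} = 272 − 6x_{Mesa} − 2x_{Largo} = 0 ⇒ x_{Mesa} = 136/3 − (1/3)x_{Largo}.
Similarly x_{Largo} = 131/3 − (1/3)x_{Mesa}.
Plugging x_{Largo} into Mesa's best response: x_{Mesa} = 136/3 − (1/3)(131/3 − (1/3)x_{Mesa}) ⇒ (8/9)x_{Mesa} = 277/9, so x_{Mesa} = 34.625.
Then x_{Largo} = 131/3 − (1/3)·34.625 = 32.125.

34.625, 32.125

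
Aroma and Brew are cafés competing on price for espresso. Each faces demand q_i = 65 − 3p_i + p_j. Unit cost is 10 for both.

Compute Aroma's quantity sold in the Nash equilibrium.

27

Aroma's profit: π = (p_{Aroma} − 10)(65 − 3p_{Aroma} + p_{Brew}).
∂π/∂p_{Aroma} = 95 − 6p_{Aroma} + p_{Brew} = 0 ⇒ p_{Aroma} = 95/6 + (1/6)p_{Brew}.
The game is symmetric, so in equilibrium p_{Brew} = p_{Aroma}: the reaction function gives (5/6)p_{Aroma} = 95/6, hence p_{Aroma} = 19.
q_{Aroma} = 65 − 3·19 + 19 = 27.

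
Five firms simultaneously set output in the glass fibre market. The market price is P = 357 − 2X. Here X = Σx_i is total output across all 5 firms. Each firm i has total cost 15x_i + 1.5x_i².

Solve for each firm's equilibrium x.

22.8

A representative firm's profit is π_i = x_i(357 − 2X) − 15x_i − 1.5x_i², with X = x_i + Σ_{j≠i} x_j.
First-order condition: 342 − 7x_i − 2Σ_{j≠i} x_j = 0.
With identical firms, set every x_j = x: then 342 − 7x − 8x = 0, i.e. x = 342/15 = 22.8.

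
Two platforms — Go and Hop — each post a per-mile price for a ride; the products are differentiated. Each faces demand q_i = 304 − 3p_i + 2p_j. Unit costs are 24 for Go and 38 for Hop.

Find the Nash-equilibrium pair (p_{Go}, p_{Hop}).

Go's profit: π = (p_{Go} − 24)(304 − 3p_{Go} + 2p_{Hop}).
∂π/∂p_{Go} = 376 − 6p_{Go} + 2p_{Hop} = 0 ⇒ p_{Go} = 188/3 + (1/3)p_{Hop}.
Similarly p_{Hop} = 209/3 + (1/3)p_{Go}.
Solving the two reaction functions simultaneously: (1 − (1/3)(1/3))p_{Go} = 188/3 + (1/3)·(209/3), so (8/9)p_{Go} = 773/9 and p_{Go} = 96.625.
Then p_{Hop} = 209/3 + (1/3)·96.625 = 101.875.

96.625, 101.875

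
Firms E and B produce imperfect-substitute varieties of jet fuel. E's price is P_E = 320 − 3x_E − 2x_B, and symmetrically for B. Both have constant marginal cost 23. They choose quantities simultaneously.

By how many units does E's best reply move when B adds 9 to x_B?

Firm E's profit: π = x_E(320 − 3x_E − 2x_B) − 23x_E.
∂π/∂x_E = 297 − 6x_E − 2x_B = 0 ⇒ x_E = 49.5 − (1/3)x_B.
The reaction-function slope is −1/3, so a 9-unit rise in x_B moves x_E by −1/3 × 9 = −3. E's best response falls — the actions are strategic substitutes.

-3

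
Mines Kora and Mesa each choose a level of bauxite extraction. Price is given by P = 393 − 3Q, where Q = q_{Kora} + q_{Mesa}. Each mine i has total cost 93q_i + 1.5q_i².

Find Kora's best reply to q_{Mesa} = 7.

Mine Kora's profit: π = q_{Kora}(393 − 3(q_{Kora} + q_{Mesa})) − 93q_{Kora} − 1.5q_{Kora}².
∂π/∂q_{Kora} = 300 − 9q_{Kora} − 3q_{Mesa} = 0, so q_{Kora} = 100/3 − (1/3)q_{Mesa}.
At q_{Mesa} = 7: q_{Kora} = 100/3 − (1/3)·7 = 31.

31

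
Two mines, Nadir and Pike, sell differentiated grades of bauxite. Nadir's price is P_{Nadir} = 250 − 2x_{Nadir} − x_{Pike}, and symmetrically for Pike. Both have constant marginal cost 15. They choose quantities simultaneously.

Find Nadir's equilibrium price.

109

Mine Nadir's profit: π = x_{Nadir}(250 − 2x_{Nadir} − x_{Pike}) − 15x_{Nadir}.
∂π/∂x_{Nadir} = 235 − 4x_{Nadir} − x_{Pike} = 0 ⇒ x_{Nadir} = 58.75 − 0.25x_{Pike}.
Setting x_{Nadir} = x_{Pike} in the reaction function: x_{Nadir} = 58.75 − 0.25x_{Nadir}, so x_{Nadir} = 58.75 / 1.25 = 47.
P_{Nadir} = 250 − 2·47 − 47 = 109.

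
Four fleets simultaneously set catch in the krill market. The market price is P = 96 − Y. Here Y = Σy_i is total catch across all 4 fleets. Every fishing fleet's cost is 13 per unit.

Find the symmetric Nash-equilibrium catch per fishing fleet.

16.6

A representative fishing fleet's profit is π_i = y_i(96 − Y) − 13y_i, with Y = y_i + Σ_{j≠i} y_j.
First-order condition: 83 − 2y_i − Σ_{j≠i} y_j = 0.
With identical fishing fleets, set every y_j = y: then 83 − 2y − 3y = 0, i.e. y = 83/5 = 16.6.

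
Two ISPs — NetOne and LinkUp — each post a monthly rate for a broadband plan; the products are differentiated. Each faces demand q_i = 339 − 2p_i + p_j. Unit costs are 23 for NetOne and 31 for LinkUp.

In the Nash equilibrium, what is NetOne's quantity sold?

212.8

NetOne's profit: π = (p_{NetOne} − 23)(339 − 2p_{NetOne} + p_{LinkUp}).
∂π/∂p_{NetOne} = 385 − 4p_{NetOne} + p_{LinkUp} = 0 ⇒ p_{NetOne} = 96.25 + 0.25p_{LinkUp}.
Similarly p_{LinkUp} = 100.25 + 0.25p_{NetOne}.
Solving the two reaction functions simultaneously: (1 − (0.25)(0.25))p_{NetOne} = 96.25 + 0.25·100.25, so 0.9375p_{NetOne} = 121.3125 and p_{NetOne} = 129.4.
Then p_{LinkUp} = 100.25 + 0.25·129.4 = 132.6.
q_{NetOne} = 339 − 2·129.4 + 132.6 = 212.8.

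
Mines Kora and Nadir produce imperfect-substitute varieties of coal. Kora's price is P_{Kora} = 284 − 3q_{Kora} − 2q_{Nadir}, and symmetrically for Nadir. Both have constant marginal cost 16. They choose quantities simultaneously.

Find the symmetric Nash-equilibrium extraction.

Mine Kora's profit: π = q_{Kora}(284 − 3q_{Kora} − 2q_{Nadir}) − 16q_{Kora}.
∂π/∂q_{Kora} = 268 − 6q_{Kora} − 2q_{Nadir} = 0 ⇒ q_{Kora} = 134/3 − (1/3)q_{Nadir}.
Setting q_{Kora} = q_{Nadir} in the reaction function: q_{Kora} = 134/3 − (1/3)q_{Kora}, so q_{Kora} = (134/3) / (4/3) = 33.5.

33.5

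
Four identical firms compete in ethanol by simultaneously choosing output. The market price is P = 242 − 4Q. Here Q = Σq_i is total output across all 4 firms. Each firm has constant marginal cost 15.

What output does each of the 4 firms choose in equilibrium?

11.35

A representative firm's profit is π_i = q_i(242 − 4Q) − 15q_i, with Q = q_i + Σ_{j≠i} q_j.
First-order condition: 227 − 8q_i − 4Σ_{j≠i} q_j = 0.
Imposing symmetry (q_j = q for all j) turns Σ_{j≠i} q_j into 3q, so 227 = 20q and q = 11.35.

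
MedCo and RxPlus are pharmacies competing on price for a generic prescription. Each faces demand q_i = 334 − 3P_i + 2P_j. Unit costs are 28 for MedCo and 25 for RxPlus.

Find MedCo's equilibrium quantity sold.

227.8125

MedCo's profit: π = (P_{MedCo} − 28)(334 − 3P_{MedCo} + 2P_{RxPlus}).
∂π/∂P_{MedCo} = 418 − 6P_{MedCo} + 2P_{RxPlus} = 0 ⇒ P_{MedCo} = 209/3 + (1/3)P_{RxPlus}.
Similarly P_{RxPlus} = 409/6 + (1/3)P_{MedCo}.
Plugging P_{RxPlus} into MedCo's best response: P_{MedCo} = 209/3 + (1/3)(409/6 + (1/3)P_{MedCo}) ⇒ (8/9)P_{MedCo} = 1663/18, so P_{MedCo} = 103.9375.
Then P_{RxPlus} = 409/6 + (1/3)·103.9375 = 102.8125.
q_{MedCo} = 334 − 3·103.9375 + 2·102.8125 = 227.8125.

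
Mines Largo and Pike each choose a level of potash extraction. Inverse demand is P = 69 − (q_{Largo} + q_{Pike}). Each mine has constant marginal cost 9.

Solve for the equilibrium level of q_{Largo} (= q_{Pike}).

Mine Largo's profit: π = q_{Largo}(69 − (q_{Largo} + q_{Pike})) − 9q_{Largo}.
∂π/∂q_{Largo} = 60 − 2q_{Largo} − q_{Pike} = 0, so q_{Largo} = 30 − 0.5q_{Pike}.
The game is symmetric, so in equilibrium q_{Pike} = q_{Largo}: the reaction function gives 1.5q_{Largo} = 30, hence q_{Largo} = 20.

20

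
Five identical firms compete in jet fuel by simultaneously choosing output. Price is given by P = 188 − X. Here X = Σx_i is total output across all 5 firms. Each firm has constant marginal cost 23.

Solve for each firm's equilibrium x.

27.5

A representative firm's profit is π_i = x_i(188 − X) − 23x_i, with X = x_i + Σ_{j≠i} x_j.
First-order condition: 165 − 2x_i − Σ_{j≠i} x_j = 0.
Imposing symmetry (x_j = x for all j) turns Σ_{j≠i} x_j into 4x, so 165 = 6x and x = 27.5.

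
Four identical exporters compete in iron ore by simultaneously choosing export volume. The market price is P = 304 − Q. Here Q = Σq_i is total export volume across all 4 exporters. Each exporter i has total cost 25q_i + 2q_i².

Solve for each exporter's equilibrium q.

31

A representative exporter's profit is π_i = q_i(304 − Q) − 25q_i − 2q_i², with Q = q_i + Σ_{j≠i} q_j.
First-order condition: 279 − 6q_i − Σ_{j≠i} q_j = 0.
In a symmetric equilibrium every exporter chooses the same q, so Σ_{j≠i} q_j = 3q. The condition becomes 279 − 9q = 0, giving q = 279/9 = 31.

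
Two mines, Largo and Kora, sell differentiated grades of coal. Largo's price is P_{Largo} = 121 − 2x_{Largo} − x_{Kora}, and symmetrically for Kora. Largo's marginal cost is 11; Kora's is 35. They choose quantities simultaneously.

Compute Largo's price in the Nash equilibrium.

58.2

Mine Largo's profit: π = x_{Largo}(121 − 2x_{Largo} − x_{Kora}) − 11x_{Largo}.
∂π/∂x_{Largo} = 110 − 4x_{Largo} − x_{Kora} = 0 ⇒ x_{Largo} = 27.5 − 0.25x_{Kora}.
Similarly x_{Kora} = 21.5 − 0.25x_{Largo}.
Solving the two reaction functions simultaneously: (1 − (−0.25)(−0.25))x_{Largo} = 27.5 − 0.25·21.5, so 0.9375x_{Largo} = 22.125 and x_{Largo} = 23.6.
Then x_{Kora} = 21.5 − 0.25·23.6 = 15.6.
P_{Largo} = 121 − 2·23.6 − 15.6 = 58.2.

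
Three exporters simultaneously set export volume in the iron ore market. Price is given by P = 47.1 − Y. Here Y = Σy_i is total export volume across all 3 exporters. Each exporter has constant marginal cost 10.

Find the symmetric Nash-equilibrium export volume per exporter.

A representative exporter's profit is π_i = y_i(47.1 − Y) − 10y_i, with Y = y_i + Σ_{j≠i} y_j.
First-order condition: 37.1 − 2y_i − Σ_{j≠i} y_j = 0.
With identical exporters, set every y_j = y: then 37.1 − 2y − 2y = 0, i.e. y = 37.1/4 = 9.275.

9.275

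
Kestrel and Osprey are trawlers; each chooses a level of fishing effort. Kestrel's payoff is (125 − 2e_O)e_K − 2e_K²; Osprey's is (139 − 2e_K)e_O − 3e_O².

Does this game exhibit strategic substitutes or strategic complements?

strategic substitutes

Expanding Kestrel's payoff: 125e_K − 2e_Oe_K − 2e_K².
∂π/∂e_K = 125 − 2e_O − 4e_K = 0, so e_K = 31.25 − 0.5e_O.
The best-response slope de_K/de_O = −0.5 < 0: the reaction function is downward-sloping, so the choices are strategic substitutes.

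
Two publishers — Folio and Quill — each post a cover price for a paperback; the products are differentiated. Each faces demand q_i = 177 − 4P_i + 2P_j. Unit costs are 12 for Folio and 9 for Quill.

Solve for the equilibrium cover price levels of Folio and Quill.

Folio's profit: π = (P_{Folio} − 12)(177 − 4P_{Folio} + 2P_{Quill}).
∂π/∂P_{Folio} = 225 − 8P_{Folio} + 2P_{Quill} = 0 ⇒ P_{Folio} = 28.125 + 0.25P_{Quill}.
Similarly P_{Quill} = 26.625 + 0.25P_{Folio}.
Plugging P_{Quill} into Folio's best response: P_{Folio} = 28.125 + 0.25(26.625 + 0.25P_{Folio}) ⇒ 0.9375P_{Folio} = 1113/32, so P_{Folio} = 37.1.
Then P_{Quill} = 26.625 + 0.25·37.1 = 35.9.

37.1, 35.9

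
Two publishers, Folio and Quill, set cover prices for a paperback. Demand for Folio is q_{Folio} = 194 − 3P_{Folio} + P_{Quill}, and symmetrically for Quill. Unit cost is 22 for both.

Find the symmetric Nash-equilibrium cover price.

52

Folio's profit: π = (P_{Folio} − 22)(194 − 3P_{Folio} + P_{Quill}).
∂π/∂P_{Folio} = 260 − 6P_{Folio} + P_{Quill} = 0 ⇒ P_{Folio} = 130/3 + (1/6)P_{Quill}.
Setting P_{Folio} = P_{Quill} in the reaction function: P_{Folio} = 130/3 + (1/6)P_{Folio}, so P_{Folio} = (130/3) / (5/6) = 52.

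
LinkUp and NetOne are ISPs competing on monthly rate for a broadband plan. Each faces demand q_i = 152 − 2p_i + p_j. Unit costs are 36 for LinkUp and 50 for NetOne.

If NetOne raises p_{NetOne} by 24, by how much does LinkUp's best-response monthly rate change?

LinkUp's profit: π = (p_{LinkUp} − 36)(152 − 2p_{LinkUp} + p_{NetOne}).
∂π/∂p_{LinkUp} = 224 − 4p_{LinkUp} + p_{NetOne} = 0 ⇒ p_{LinkUp} = 56 + 0.25p_{NetOne}.
The reaction-function slope is 0.25, so a 24-unit rise in p_{NetOne} moves p_{LinkUp} by 0.25 × 24 = 6. LinkUp's best response rises — the actions are strategic complements.

6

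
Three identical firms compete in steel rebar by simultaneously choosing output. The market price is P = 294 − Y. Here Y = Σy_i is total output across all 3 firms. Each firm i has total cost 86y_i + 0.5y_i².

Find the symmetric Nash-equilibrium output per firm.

A representative firm's profit is π_i = y_i(294 − Y) − 86y_i − 0.5y_i², with Y = y_i + Σ_{j≠i} y_j.
First-order condition: 208 − 3y_i − Σ_{j≠i} y_j = 0.
With identical firms, set every y_j = y: then 208 − 3y − 2y = 0, i.e. y = 208/5 = 41.6.

41.6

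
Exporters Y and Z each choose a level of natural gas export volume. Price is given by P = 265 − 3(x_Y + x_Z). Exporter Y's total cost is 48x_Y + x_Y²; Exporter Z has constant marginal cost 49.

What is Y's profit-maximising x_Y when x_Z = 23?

Exporter Y's profit: π = x_Y(265 − 3(x_Y + x_Z)) − 48x_Y − x_Y².
∂π/∂x_Y = 217 − 8x_Y − 3x_Z = 0, so x_Y = 27.125 − 0.375x_Z.
At x_Z = 23: x_Y = 27.125 − 0.375·23 = 18.5.

18.5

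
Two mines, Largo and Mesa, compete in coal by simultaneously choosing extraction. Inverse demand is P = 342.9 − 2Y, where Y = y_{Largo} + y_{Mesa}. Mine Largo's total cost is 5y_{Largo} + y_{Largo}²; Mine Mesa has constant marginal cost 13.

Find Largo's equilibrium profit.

Mine Largo's profit: π = y_{Largo}(342.9 − 2(y_{Largo} + y_{Mesa})) − 5y_{Largo} − y_{Largo}².
∂π/∂y_{Largo} = 337.9 − 6y_{Largo} − 2y_{Mesa} = 0, so y_{Largo} = 3379/60 − (1/3)y_{Mesa}.
For Mesa: ∂π/∂y_{Mesa} = 329.9 − 4y_{Mesa} − 2y_{Largo} = 0 ⇒ y_{Mesa} = 82.475 − 0.5y_{Largo}.
Substituting the second reaction function into the first: y_{Largo} = 3379/60 − (1/3)(82.475 − 0.5y_{Largo}), which gives (5/6)y_{Largo} = 28.825 ⇒ y_{Largo} = 34.59.
Then y_{Mesa} = 82.475 − 0.5·34.59 = 65.18.
Price P = 342.9 − 2·99.77 = 143.36.
Largo's profit: (143.36 − 5)·34.59 − (34.59)² = 3589.4043.

3589.4043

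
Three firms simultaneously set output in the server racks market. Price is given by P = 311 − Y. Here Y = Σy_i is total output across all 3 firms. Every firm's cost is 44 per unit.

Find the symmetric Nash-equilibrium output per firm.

A representative firm's profit is π_i = y_i(311 − Y) − 44y_i, with Y = y_i + Σ_{j≠i} y_j.
First-order condition: 267 − 2y_i − Σ_{j≠i} y_j = 0.
Imposing symmetry (y_j = y for all j) turns Σ_{j≠i} y_j into 2y, so 267 = 4y and y = 66.75.

66.75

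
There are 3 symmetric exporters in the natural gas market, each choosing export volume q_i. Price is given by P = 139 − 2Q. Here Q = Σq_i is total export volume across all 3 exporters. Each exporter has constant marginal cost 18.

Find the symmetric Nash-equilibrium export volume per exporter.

15.125

A representative exporter's profit is π_i = q_i(139 − 2Q) − 18q_i, with Q = q_i + Σ_{j≠i} q_j.
First-order condition: 121 − 4q_i − 2Σ_{j≠i} q_j = 0.
With identical exporters, set every q_j = q: then 121 − 4q − 4q = 0, i.e. q = 121/8 = 15.125.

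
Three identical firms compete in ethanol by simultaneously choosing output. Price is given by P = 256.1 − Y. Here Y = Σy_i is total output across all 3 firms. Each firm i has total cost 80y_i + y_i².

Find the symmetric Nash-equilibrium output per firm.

A representative firm's profit is π_i = y_i(256.1 − Y) − 80y_i − y_i², with Y = y_i + Σ_{j≠i} y_j.
First-order condition: 176.1 − 4y_i − Σ_{j≠i} y_j = 0.
With identical firms, set every y_j = y: then 176.1 − 4y − 2y = 0, i.e. y = 176.1/6 = 29.35.

29.35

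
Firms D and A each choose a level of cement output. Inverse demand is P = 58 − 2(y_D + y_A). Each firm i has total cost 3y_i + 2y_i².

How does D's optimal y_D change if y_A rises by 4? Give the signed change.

-1

Firm D's profit: π = y_D(58 − 2(y_D + y_A)) − 3y_D − 2y_D².
∂π/∂y_D = 55 − 8y_D − 2y_A = 0, so y_D = 6.875 − 0.25y_A.
The reaction-function slope is −0.25, so a 4-unit rise in y_A moves y_D by −0.25 × 4 = −1. D's best response falls — the actions are strategic substitutes.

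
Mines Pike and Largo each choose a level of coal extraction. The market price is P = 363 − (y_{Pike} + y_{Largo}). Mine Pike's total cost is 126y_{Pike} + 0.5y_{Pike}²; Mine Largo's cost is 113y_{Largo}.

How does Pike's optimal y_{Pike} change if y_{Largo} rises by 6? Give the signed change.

Mine Pike's profit: π = y_{Pike}(363 − (y_{Pike} + y_{Largo})) − 126y_{Pike} − 0.5y_{Pike}².
∂π/∂y_{Pike} = 237 − 3y_{Pike} − y_{Largo} = 0, so y_{Pike} = 79 − (1/3)y_{Largo}.
The reaction-function slope is −1/3, so a 6-unit rise in y_{Largo} moves y_{Pike} by −1/3 × 6 = −2. Pike's best response falls — the actions are strategic substitutes.

-2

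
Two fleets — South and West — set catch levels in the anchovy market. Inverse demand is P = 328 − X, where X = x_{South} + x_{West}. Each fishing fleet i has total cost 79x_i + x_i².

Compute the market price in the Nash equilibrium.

Fishing fleet South's profit: π = x_{South}(328 − (x_{South} + x_{West})) − 79x_{South} − x_{South}².
∂π/∂x_{South} = 249 − 4x_{South} − x_{West} = 0, so x_{South} = 62.25 − 0.25x_{West}.
The game is symmetric, so in equilibrium x_{West} = x_{South}: the reaction function gives 1.25x_{South} = 62.25, hence x_{South} = 49.8.
Equilibrium price: P = 328 − 99.6 = 228.4.

228.4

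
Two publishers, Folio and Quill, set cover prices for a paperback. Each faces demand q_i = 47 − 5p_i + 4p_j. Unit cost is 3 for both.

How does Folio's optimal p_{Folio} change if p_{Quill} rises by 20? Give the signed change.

8

Folio's profit: π = (p_{Folio} − 3)(47 − 5p_{Folio} + 4p_{Quill}).
∂π/∂p_{Folio} = 62 − 10p_{Folio} + 4p_{Quill} = 0 ⇒ p_{Folio} = 6.2 + 0.4p_{Quill}.
The reaction-function slope is 0.4, so a 20-unit rise in p_{Quill} moves p_{Folio} by 0.4 × 20 = 8. Folio's best response rises — the actions are strategic complements.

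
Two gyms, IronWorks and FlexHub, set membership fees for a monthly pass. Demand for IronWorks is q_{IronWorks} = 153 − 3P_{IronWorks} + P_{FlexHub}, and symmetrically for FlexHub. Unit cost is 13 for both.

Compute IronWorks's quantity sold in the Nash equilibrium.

76.2

IronWorks's profit: π = (P_{IronWorks} − 13)(153 − 3P_{IronWorks} + P_{FlexHub}).
∂π/∂P_{IronWorks} = 192 − 6P_{IronWorks} + P_{FlexHub} = 0 ⇒ P_{IronWorks} = 32 + (1/6)P_{FlexHub}.
By symmetry P_{FlexHub} = P_{IronWorks}; substituting into the reaction function, (5/6)P_{IronWorks} = 32 and P_{IronWorks} = 38.4.
q_{IronWorks} = 153 − 3·38.4 + 38.4 = 76.2.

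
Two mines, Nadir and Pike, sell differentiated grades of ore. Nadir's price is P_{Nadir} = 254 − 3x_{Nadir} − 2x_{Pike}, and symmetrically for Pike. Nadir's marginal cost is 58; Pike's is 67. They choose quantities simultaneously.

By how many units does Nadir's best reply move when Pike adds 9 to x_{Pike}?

Mine Nadir's profit: π = x_{Nadir}(254 − 3x_{Nadir} − 2x_{Pike}) − 58x_{Nadir}.
∂π/∂x_{Nadir} = 196 − 6x_{Nadir} − 2x_{Pike} = 0 ⇒ x_{Nadir} = 98/3 − (1/3)x_{Pike}.
The reaction-function slope is −1/3, so a 9-unit rise in x_{Pike} moves x_{Nadir} by −1/3 × 9 = −3. Nadir's best response falls — the actions are strategic substitutes.

-3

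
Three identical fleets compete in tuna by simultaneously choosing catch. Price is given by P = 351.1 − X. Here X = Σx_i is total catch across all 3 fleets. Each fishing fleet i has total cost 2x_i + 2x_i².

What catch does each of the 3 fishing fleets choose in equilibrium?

43.6375

A representative fishing fleet's profit is π_i = x_i(351.1 − X) − 2x_i − 2x_i², with X = x_i + Σ_{j≠i} x_j.
First-order condition: 349.1 − 6x_i − Σ_{j≠i} x_j = 0.
With identical fishing fleets, set every x_j = x: then 349.1 − 6x − 2x = 0, i.e. x = 349.1/8 = 43.6375.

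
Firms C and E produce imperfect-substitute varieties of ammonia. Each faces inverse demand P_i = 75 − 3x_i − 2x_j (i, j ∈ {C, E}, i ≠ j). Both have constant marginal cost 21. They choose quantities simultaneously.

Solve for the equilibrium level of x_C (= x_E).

Firm C's profit: π = x_C(75 − 3x_C − 2x_E) − 21x_C.
∂π/∂x_C = 54 − 6x_C − 2x_E = 0 ⇒ x_C = 9 − (1/3)x_E.
Setting x_C = x_E in the reaction function: x_C = 9 − (1/3)x_C, so x_C = 9 / (4/3) = 6.75.

6.75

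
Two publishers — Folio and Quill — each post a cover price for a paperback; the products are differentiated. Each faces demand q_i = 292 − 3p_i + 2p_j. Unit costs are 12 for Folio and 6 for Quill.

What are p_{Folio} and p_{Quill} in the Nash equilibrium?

Folio's profit: π = (p_{Folio} − 12)(292 − 3p_{Folio} + 2p_{Quill}).
∂π/∂p_{Folio} = 328 − 6p_{Folio} + 2p_{Quill} = 0 ⇒ p_{Folio} = 164/3 + (1/3)p_{Quill}.
Similarly p_{Quill} = 155/3 + (1/3)p_{Folio}.
Solving the two reaction functions simultaneously: (1 − (1/3)(1/3))p_{Folio} = 164/3 + (1/3)·(155/3), so (8/9)p_{Folio} = 647/9 and p_{Folio} = 80.875.
Then p_{Quill} = 155/3 + (1/3)·80.875 = 78.625.

80.875, 78.625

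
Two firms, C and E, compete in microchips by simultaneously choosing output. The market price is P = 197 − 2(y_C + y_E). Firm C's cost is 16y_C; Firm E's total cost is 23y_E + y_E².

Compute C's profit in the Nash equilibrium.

Firm C's profit: π = y_C(197 − 2(y_C + y_E)) − 16y_C.
∂π/∂y_C = 181 − 4y_C − 2y_E = 0, so y_C = 45.25 − 0.5y_E.
For E: ∂π/∂y_E = 174 − 6y_E − 2y_C = 0 ⇒ y_E = 29 − (1/3)y_C.
Substituting the second reaction function into the first: y_C = 45.25 − 0.5(29 − (1/3)y_C), which gives (5/6)y_C = 30.75 ⇒ y_C = 36.9.
Then y_E = 29 − (1/3)·36.9 = 16.7.
Price P = 197 − 2·53.6 = 89.8.
C's profit: (89.8 − 16)·36.9 = 2723.22.

2723.22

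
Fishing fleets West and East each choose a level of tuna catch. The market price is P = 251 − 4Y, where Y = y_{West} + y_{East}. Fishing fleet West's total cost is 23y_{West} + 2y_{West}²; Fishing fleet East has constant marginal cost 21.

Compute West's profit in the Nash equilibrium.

Fishing fleet West's profit: π = y_{West}(251 − 4(y_{West} + y_{East})) − 23y_{West} − 2y_{West}².
∂π/∂y_{West} = 228 − 12y_{West} − 4y_{East} = 0, so y_{West} = 19 − (1/3)y_{East}.
For East: ∂π/∂y_{East} = 230 − 8y_{East} − 4y_{West} = 0 ⇒ y_{East} = 28.75 − 0.5y_{West}.
Substituting the second reaction function into the first: y_{West} = 19 − (1/3)(28.75 − 0.5y_{West}), which gives (5/6)y_{West} = 113/12 ⇒ y_{West} = 11.3.
Then y_{East} = 28.75 − 0.5·11.3 = 23.1.
Price P = 251 − 4·34.4 = 113.4.
West's profit: (113.4 − 23)·11.3 − 2(11.3)² = 766.14.

766.14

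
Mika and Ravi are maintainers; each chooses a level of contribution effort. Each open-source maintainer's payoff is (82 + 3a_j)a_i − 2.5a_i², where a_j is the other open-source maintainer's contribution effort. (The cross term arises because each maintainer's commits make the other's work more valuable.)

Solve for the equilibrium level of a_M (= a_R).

41

Mika's payoff is (82 + 3a_R)a_M − 2.5a_M².
∂π/∂a_M = 82 + 3a_R − 5a_M = 0, so a_M = 16.4 + 0.6a_R.
Setting a_M = a_R in the reaction function: a_M = 16.4 + 0.6a_M, so a_M = 16.4 / 0.4 = 41.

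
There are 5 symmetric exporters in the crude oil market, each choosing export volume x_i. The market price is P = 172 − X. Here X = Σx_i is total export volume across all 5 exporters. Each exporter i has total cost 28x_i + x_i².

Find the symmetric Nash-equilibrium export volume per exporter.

A representative exporter's profit is π_i = x_i(172 − X) − 28x_i − x_i², with X = x_i + Σ_{j≠i} x_j.
First-order condition: 144 − 4x_i − Σ_{j≠i} x_j = 0.
Imposing symmetry (x_j = x for all j) turns Σ_{j≠i} x_j into 4x, so 144 = 8x and x = 18.

18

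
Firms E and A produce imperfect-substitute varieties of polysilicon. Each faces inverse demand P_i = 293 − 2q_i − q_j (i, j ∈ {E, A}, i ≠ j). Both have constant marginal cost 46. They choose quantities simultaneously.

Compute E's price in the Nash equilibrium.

144.8

Firm E's profit: π = q_E(293 − 2q_E − q_A) − 46q_E.
∂π/∂q_E = 247 − 4q_E − q_A = 0 ⇒ q_E = 61.75 − 0.25q_A.
Setting q_E = q_A in the reaction function: q_E = 61.75 − 0.25q_E, so q_E = 61.75 / 1.25 = 49.4.
P_E = 293 − 2·49.4 − 49.4 = 144.8.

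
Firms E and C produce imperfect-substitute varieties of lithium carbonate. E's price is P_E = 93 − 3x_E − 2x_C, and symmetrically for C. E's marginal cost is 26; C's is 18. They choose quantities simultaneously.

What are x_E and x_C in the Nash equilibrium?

Firm E's profit: π = x_E(93 − 3x_E − 2x_C) − 26x_E.
∂π/∂x_E = 67 − 6x_E − 2x_C = 0 ⇒ x_E = 67/6 − (1/3)x_C.
Similarly x_C = 12.5 − (1/3)x_E.
Substituting the second reaction function into the first: x_E = 67/6 − (1/3)(12.5 − (1/3)x_E), which gives (8/9)x_E = 7 ⇒ x_E = 7.875.
Then x_C = 12.5 − (1/3)·7.875 = 9.875.

7.875, 9.875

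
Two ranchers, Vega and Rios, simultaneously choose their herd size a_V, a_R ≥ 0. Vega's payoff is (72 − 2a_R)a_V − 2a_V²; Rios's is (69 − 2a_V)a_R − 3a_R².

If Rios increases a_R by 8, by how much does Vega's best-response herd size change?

-4

Expanding Vega's payoff: 72a_V − 2a_Ra_V − 2a_V².
∂π/∂a_V = 72 − 2a_R − 4a_V = 0, so a_V = 18 − 0.5a_R.
The reaction-function slope is −0.5, so an 8-unit rise in a_R moves a_V by −0.5 × 8 = −4. Vega's best response falls — the actions are strategic substitutes.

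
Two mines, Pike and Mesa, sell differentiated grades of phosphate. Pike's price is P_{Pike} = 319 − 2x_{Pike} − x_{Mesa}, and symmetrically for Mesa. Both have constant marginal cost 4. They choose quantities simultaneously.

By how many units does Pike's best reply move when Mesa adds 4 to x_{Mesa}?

Mine Pike's profit: π = x_{Pike}(319 − 2x_{Pike} − x_{Mesa}) − 4x_{Pike}.
∂π/∂x_{Pike} = 315 − 4x_{Pike} − x_{Mesa} = 0 ⇒ x_{Pike} = 78.75 − 0.25x_{Mesa}.
The reaction-function slope is −0.25, so a 4-unit rise in x_{Mesa} moves x_{Pike} by −0.25 × 4 = −1. Pike's best response falls — the actions are strategic substitutes.

-1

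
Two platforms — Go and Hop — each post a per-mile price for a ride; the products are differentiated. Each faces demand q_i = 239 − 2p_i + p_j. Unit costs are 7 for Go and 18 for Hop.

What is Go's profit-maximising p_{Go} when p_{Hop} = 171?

Go's profit: π = (p_{Go} − 7)(239 − 2p_{Go} + p_{Hop}).
∂π/∂p_{Go} = 253 − 4p_{Go} + p_{Hop} = 0 ⇒ p_{Go} = 63.25 + 0.25p_{Hop}.
At p_{Hop} = 171: p_{Go} = 63.25 + 0.25·171 = 106.

106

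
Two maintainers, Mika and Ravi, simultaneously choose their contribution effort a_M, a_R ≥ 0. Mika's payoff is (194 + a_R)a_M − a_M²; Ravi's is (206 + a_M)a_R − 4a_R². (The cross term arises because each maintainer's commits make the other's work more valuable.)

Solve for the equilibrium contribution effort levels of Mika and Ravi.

117.2, 40.4

Expanding Mika's payoff: 194a_M + a_Ra_M − a_M².
∂π/∂a_M = 194 + a_R − 2a_M = 0, so a_M = 97 + 0.5a_R.
Likewise for Ravi: a_R = 25.75 + 0.125a_M.
Substituting the second reaction function into the first: a_M = 97 + 0.5(25.75 + 0.125a_M), which gives 0.9375a_M = 109.875 ⇒ a_M = 117.2.
Then a_R = 25.75 + 0.125·117.2 = 40.4.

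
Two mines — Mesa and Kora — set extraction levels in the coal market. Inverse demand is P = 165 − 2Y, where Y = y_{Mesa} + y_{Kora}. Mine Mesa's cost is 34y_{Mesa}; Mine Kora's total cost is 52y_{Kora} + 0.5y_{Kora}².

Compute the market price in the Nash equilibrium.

87.625

Mine Mesa's profit: π = y_{Mesa}(165 − 2(y_{Mesa} + y_{Kora})) − 34y_{Mesa}.
∂π/∂y_{Mesa} = 131 − 4y_{Mesa} − 2y_{Kora} = 0, so y_{Mesa} = 32.75 − 0.5y_{Kora}.
For Kora: ∂π/∂y_{Kora} = 113 − 5y_{Kora} − 2y_{Mesa} = 0 ⇒ y_{Kora} = 22.6 − 0.4y_{Mesa}.
Plugging y_{Kora} into Mesa's best response: y_{Mesa} = 32.75 − 0.5(22.6 − 0.4y_{Mesa}) ⇒ 0.8y_{Mesa} = 21.45, so y_{Mesa} = 26.8125.
Then y_{Kora} = 22.6 − 0.4·26.8125 = 11.875.
Equilibrium price: P = 165 − 2·38.6875 = 87.625.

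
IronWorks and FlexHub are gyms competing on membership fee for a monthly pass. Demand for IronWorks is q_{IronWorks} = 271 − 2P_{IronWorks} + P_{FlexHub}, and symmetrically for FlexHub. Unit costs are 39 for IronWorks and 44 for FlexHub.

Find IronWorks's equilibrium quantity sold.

156

IronWorks's profit: π = (P_{IronWorks} − 39)(271 − 2P_{IronWorks} + P_{FlexHub}).
∂π/∂P_{IronWorks} = 349 − 4P_{IronWorks} + P_{FlexHub} = 0 ⇒ P_{IronWorks} = 87.25 + 0.25P_{FlexHub}.
Similarly P_{FlexHub} = 89.75 + 0.25P_{IronWorks}.
Plugging P_{FlexHub} into IronWorks's best response: P_{IronWorks} = 87.25 + 0.25(89.75 + 0.25P_{IronWorks}) ⇒ 0.9375P_{IronWorks} = 109.6875, so P_{IronWorks} = 117.
Then P_{FlexHub} = 89.75 + 0.25·117 = 119.
q_{IronWorks} = 271 − 2·117 + 119 = 156.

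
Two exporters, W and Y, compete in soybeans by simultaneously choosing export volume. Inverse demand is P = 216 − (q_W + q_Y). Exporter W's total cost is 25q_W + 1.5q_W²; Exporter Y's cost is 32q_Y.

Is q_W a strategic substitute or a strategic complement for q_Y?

Exporter W's profit: π = q_W(216 − (q_W + q_Y)) − 25q_W − 1.5q_W².
∂π/∂q_W = 191 − 5q_W − q_Y = 0, so q_W = 38.2 − 0.2q_Y.
The best-response slope dq_W/dq_Y = −0.2 < 0: the reaction function is downward-sloping, so the choices are strategic substitutes.

strategic substitutes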